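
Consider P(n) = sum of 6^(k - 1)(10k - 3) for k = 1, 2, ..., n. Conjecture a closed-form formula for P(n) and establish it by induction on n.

P(n) = 6^n(2n - 1) + 1

We claim P(n) = 6^n(2n - 1) + 1 for all n ≥ 1.
Base case (n = 1): P(1) = 7, and the closed form gives 7. They agree.
Suppose the result is true for n = k, so P(k) = 6^k(2k - 1) + 1.
Then P(k+1) = P(k) + (6^k(10k + 7)) = (6^k(2k - 1) + 1) + (6^k(10k + 7)).
Simplifying, P(k+1) = 12·6^k·k + 6·6^k + 1 = 6^(k+1)(2(k+1) - 1) + 1,
which is the closed form with n = k+1.
By induction, the statement is established for all n ≥ 1.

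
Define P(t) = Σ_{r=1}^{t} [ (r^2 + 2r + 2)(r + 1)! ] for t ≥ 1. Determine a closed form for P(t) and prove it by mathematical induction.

We claim P(t) = (t + 1)(t + 2)! - 2 for all t ≥ 1.
When t = 1: P(1) = 10, and the closed form gives 10. They agree.
Inductive step: assume the claim holds for t = r, so P(r) = (r + 1)(r + 2)! - 2.
Then P(r+1) = P(r) + ((r^2 + 4r + 5)(r + 2)!) = ((r + 1)(r + 2)! - 2) + ((r^2 + 4r + 5)(r + 2)!).
Simplifying, P(r+1) = ((r+1) + 1)((r+1) + 2)! - 2,
which is the closed form with t = r+1.
This completes the induction.

P(t) = (t + 1)(t + 2)! - 2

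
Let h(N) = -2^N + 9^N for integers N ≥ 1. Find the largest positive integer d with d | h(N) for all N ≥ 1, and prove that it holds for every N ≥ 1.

Computing the first values: h(1) = 7 and h(2) = 77; gcd(7, 77) = 7, so d ≤ 7.
We prove 7 | -2^N + 9^N for all N ≥ 1 by induction on N.
When N = 1: h(1) = 7 = 7·(1), so 7 | h(1).
Suppose the result is true for N = p, i.e. 7 | h(p). Then
9^{p+1} − 2^{p+1} = 9·9^p − 2·2^p = 9·(9^p − 2^p) + (7)·2^p. The first term is divisible by 7 by the inductive hypothesis, and the second term (7)·2^p is divisible by 7 since 7 | 7. Hence 7 | h(p+1).
This completes the induction.
Therefore the largest such d is 7.

d = 7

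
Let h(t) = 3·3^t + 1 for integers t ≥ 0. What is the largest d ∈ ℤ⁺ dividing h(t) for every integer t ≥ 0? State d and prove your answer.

d = 2

Computing the first values: h(0) = 4 and h(1) = 10; gcd(4, 10) = 2, so d ≤ 2.
We prove 2 | 3·3^t + 1 for all t ≥ 0 by induction on t.
For the base case t = 0: h(0) = 4 = 2·(2), so 2 | h(0).
Suppose the result is true for t = p, i.e. 2 | h(p). Then
h(p+1) = 3·3^(p+1) + 1 = 3·(3·3^p + 1) - 2 = 3·h(p) - 2. The first term is divisible by 2 by the inductive hypothesis, and -2 is divisible by 2. Hence 2 | h(p+1).
By the principle of mathematical induction, the result holds for all t ≥ 0.
Therefore the largest such d is 2.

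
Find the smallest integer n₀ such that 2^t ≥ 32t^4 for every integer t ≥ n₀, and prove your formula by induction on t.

At t = 23: 8388608 < 8954912, so the inequality fails and n₀ ≥ 24. We prove 2^t ≥ 32t^4 for all t ≥ 24.
Base step (t = 24): 2^t = 16777216 and 32t^4 = 10616832, so 16777216 ≥ 10616832.
For the inductive step, assume it holds for an arbitrary i ≥ 24, so 2^i ≥ 32i^4.
Then 2^(i + 1) = 2·(2^i) ≥ 2·(32i^4).
Also, for i ≥ 24 we have 2·(32i^4) ≥ 32(i+1)^4, since 2 ≥ (1 + 1/i)^4 for all i ≥ 24.
Combining, 2^(i + 1) ≥ 32(i+1)^4.
By induction, the statement is established for all t ≥ 24.
Hence the smallest such n₀ is 24.

n₀ = 24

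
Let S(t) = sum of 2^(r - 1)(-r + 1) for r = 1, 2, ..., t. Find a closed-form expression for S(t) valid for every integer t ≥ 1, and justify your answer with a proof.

We claim S(t) = 2^t(-t + 2) - 2 for all t ≥ 1.
When t = 1: S(1) = 0, and the closed form gives 0. They agree.
Suppose the result is true for t = r, so S(r) = 2^r(-r + 2) - 2.
Then S(r+1) = S(r) + (-2^r·r) = (2^r(-r + 2) - 2) + (-2^r·r).
Simplifying, S(r+1) = -2·2^r·r + 2·2^r - 2 = 2^(r+1)(-(r+1) + 2) - 2,
which is the closed form with t = r+1.
By induction, the statement is established for all t ≥ 1.

S(t) = 2^t(-t + 2) - 2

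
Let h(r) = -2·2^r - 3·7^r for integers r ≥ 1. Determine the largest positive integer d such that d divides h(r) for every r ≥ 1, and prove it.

d = 5

Computing the first values: h(1) = -25 and h(2) = -155; gcd(-25, -155) = 5, so d ≤ 5.
We prove 5 | -2·2^r - 3·7^r for all r ≥ 1 by induction on r.
Base case (r = 1): h(1) = -25 = 5·(-5), so 5 | h(1).
Suppose the result is true for r = m, i.e. 5 | h(m). Then
h(m+1) − 7·h(m) = (-2·2^(m+1) - 3·7^(m+1)) − 7·(-2·2^m - 3·7^m) = (-2)·2^m·(2 − 7) = (10)·2^m. Since 5 | h(m) by the inductive hypothesis, 5 | 7·h(m); and 5 | 10 since 10 = 5·2. Therefore 5 | h(m+1).
By the principle of mathematical induction, the result holds for all r ≥ 1.
Therefore the largest such d is 5.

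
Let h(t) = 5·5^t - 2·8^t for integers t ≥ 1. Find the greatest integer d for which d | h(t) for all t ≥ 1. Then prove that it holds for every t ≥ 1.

Computing the first values: h(1) = 9 and h(2) = -3; gcd(9, -3) = 3, so d ≤ 3.
We prove 3 | 5·5^t - 2·8^t for all t ≥ 1 by induction on t.
For the base case t = 1: h(1) = 9 = 3·(3), so 3 | h(1).
Inductive step: suppose the statement holds for some p ≥ 1, i.e. 3 | h(p). Then
h(p+1) − 8·h(p) = (5·5^(p+1) - 2·8^(p+1)) − 8·(5·5^p - 2·8^p) = (5)·5^p·(5 − 8) = (-15)·5^p. Since 3 | h(p) by the inductive hypothesis, 3 | 8·h(p); and 3 | -15 since -15 = 3·-5. Therefore 3 | h(p+1).
By the principle of mathematical induction, the result holds for all t ≥ 1.
Therefore the largest such d is 3.

d = 3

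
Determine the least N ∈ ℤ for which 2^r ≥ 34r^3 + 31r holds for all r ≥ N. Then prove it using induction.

At r = 17: 131072 < 167569, so the inequality fails and N ≥ 18. We prove 2^r ≥ 34r^3 + 31r for all r ≥ 18.
Base case (r = 18): 2^r = 262144 and 34r^3 + 31r = 198846, so 262144 ≥ 198846.
For the inductive step, assume it holds for an arbitrary k ≥ 18, so 2^k ≥ 34k^3 + 31k.
Then 2^(k + 1) = 2·(2^k) ≥ 2·(34k^3 + 31k).
Also, for k ≥ 18 we have 2·(34k^3 + 31k) ≥ 34(k+1)^3 + 31(k+1), since 2·(34k^3 + 31k) − (34(k+1)^3 + 31(k+1)) = 34k^3 - 102k^2 - 71k - 65, which is nonnegative for all k ≥ 18.
Combining, 2^(k + 1) ≥ 34(k+1)^3 + 31(k+1).
By induction, the statement is established for all r ≥ 18.
Hence the smallest such N is 18.

N = 18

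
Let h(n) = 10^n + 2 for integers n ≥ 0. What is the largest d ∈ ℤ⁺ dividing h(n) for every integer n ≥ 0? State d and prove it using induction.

Computing the first values: h(0) = 3 and h(1) = 12; gcd(3, 12) = 3, so d ≤ 3.
We prove 3 | 10^n + 2 for all n ≥ 0 by induction on n.
Base case (n = 0): h(0) = 3 = 3·(1), so 3 | h(0).
For the inductive step, assume it holds for an arbitrary r ≥ 0, i.e. 3 | h(r). Then
h(r+1) = 10^(r+1) + 2 = 10·(10^r + 2) - 18 = 10·h(r) - 18. The first term is divisible by 3 by the inductive hypothesis, and -18 is divisible by 3. Hence 3 | h(r+1).
This completes the induction.
Therefore the largest such d is 3.

d = 3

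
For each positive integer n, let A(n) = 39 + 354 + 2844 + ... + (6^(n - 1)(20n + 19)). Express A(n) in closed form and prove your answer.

We claim A(n) = 6^n(4n + 3) - 3 for all n ≥ 1.
For the base case n = 1: A(1) = 39, and the closed form gives 39. They agree.
For the inductive step, assume it holds for an arbitrary i ≥ 1, so A(i) = 6^i(4i + 3) - 3.
Then A(i+1) = A(i) + (6^i(20i + 39)) = (6^i(4i + 3) - 3) + (6^i(20i + 39)).
Simplifying, A(i+1) = 24·6^i·i + 42·6^i - 3 = 6^(i+1)(4(i+1) + 3) - 3,
which is the closed form with n = i+1.
By induction, the statement is established for all n ≥ 1.

A(n) = 6^n(4n + 3) - 3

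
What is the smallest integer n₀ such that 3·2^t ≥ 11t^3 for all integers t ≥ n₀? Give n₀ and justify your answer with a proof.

n₀ = 13

At t = 12: 12288 < 19008, so the inequality fails and n₀ ≥ 13. We prove 3·2^t ≥ 11t^3 for all t ≥ 13.
Base case (t = 13): 3·2^t = 24576 and 11t^3 = 24167, so 24576 ≥ 24167.
Suppose the result is true for t = i, so 3·2^i ≥ 11i^3.
Then 3·2^(i + 1) = 2·(3·2^i) ≥ 2·(11i^3).
Also, for i ≥ 13 we have 2·(11i^3) ≥ 11(i+1)^3, since 2 ≥ (1 + 1/i)^3 for all i ≥ 13.
Combining, 3·2^(i + 1) ≥ 11(i+1)^3.
This completes the induction.
Hence the smallest such n₀ is 13.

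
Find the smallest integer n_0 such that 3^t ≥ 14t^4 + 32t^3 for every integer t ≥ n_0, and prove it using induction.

n_0 = 12

At t = 11: 177147 < 247566, so the inequality fails and n_0 ≥ 12. We prove 3^t ≥ 14t^4 + 32t^3 for all t ≥ 12.
When t = 12: 3^t = 531441 and 14t^4 + 32t^3 = 345600, so 531441 ≥ 345600.
Inductive step: suppose the statement holds for some m ≥ 12, so 3^m ≥ 14m^4 + 32m^3.
Then 3^(m + 1) = 3·(3^m) ≥ 3·(14m^4 + 32m^3).
Also, for m ≥ 12 we have 3·(14m^4 + 32m^3) ≥ 14(m+1)^4 + 32(m+1)^3, since 3·(14m^4 + 32m^3) − (14(m+1)^4 + 32(m+1)^3) = 28m^4 + 8m^3 - 180m^2 - 152m - 46, which is nonnegative for all m ≥ 12.
Combining, 3^(m + 1) ≥ 14(m+1)^4 + 32(m+1)^3.
Hence, by induction on t, the claim holds for every t ≥ 12.
Hence the smallest such n_0 is 12.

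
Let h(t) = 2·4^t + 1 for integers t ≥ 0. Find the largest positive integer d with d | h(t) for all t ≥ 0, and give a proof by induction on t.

Computing the first values: h(0) = 3 and h(1) = 9; gcd(3, 9) = 3, so d ≤ 3.
We prove 3 | 2·4^t + 1 for all t ≥ 0 by induction on t.
When t = 0: h(0) = 3 = 3·(1), so 3 | h(0).
Inductive step: assume the claim holds for t = p, i.e. 3 | h(p). Then
h(p+1) = 2·4^(p+1) + 1 = 4·(2·4^p + 1) - 3 = 4·h(p) - 3. The first term is divisible by 3 by the inductive hypothesis, and -3 is divisible by 3. Hence 3 | h(p+1).
By induction, the statement is established for all t ≥ 0.
Therefore the largest such d is 3.

d = 3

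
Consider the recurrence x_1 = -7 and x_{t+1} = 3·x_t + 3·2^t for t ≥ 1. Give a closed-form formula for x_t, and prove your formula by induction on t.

Computing the first terms: x_1 = -7, x_2 = -15, x_3 = -33. This suggests x_t = -3·2^t - 3^(t - 1).
Base step (t = 1): the formula gives -7 = -7 = x_1.
Inductive step: suppose the statement holds for some p ≥ 1, so x_p = -3·2^p - 3^(p - 1).
Then x_{p+1} = 3·x_p + 3·2^p = 3·(-3·2^p - 3^(p - 1)) + 3·2^p = -3·2^(p + 1) - 3^p = -3·2^(p+1) - 3^((p+1) - 1),
which is the claimed formula at t = p+1.
Hence, by induction on t, the claim holds for every t ≥ 1.

x_t = -3·2^t - 3^(t - 1)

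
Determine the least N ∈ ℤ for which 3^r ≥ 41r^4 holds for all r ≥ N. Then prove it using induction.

N = 13

At r = 12: 531441 < 850176, so the inequality fails and N ≥ 13. We prove 3^r ≥ 41r^4 for all r ≥ 13.
Base case (r = 13): 3^r = 1594323 and 41r^4 = 1171001, so 1594323 ≥ 1171001.
Suppose the result is true for r = m, so 3^m ≥ 41m^4.
Then 3^(m + 1) = 3·(3^m) ≥ 3·(41m^4).
Also, for m ≥ 13 we have 3·(41m^4) ≥ 41(m+1)^4, since 3 ≥ (1 + 1/m)^4 for all m ≥ 13.
Combining, 3^(m + 1) ≥ 41(m+1)^4.
By the principle of mathematical induction, the result holds for all r ≥ 13.
Hence the smallest such N is 13.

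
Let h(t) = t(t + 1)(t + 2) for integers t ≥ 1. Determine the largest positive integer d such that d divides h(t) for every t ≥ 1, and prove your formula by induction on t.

Computing the first values: h(1) = 6 and h(2) = 24; gcd(6, 24) = 6, so d ≤ 6.
We prove 6 | t(t + 1)(t + 2) for all t ≥ 1 by induction on t.
For the base case t = 1: h(1) = 6 = 6·(1), so 6 | h(1).
Suppose the result is true for t = i, i.e. 6 | h(i). Then
h(i+1) − h(i) = (i+1)·(i+2)·(i+3) − i·(i+1)·(i+2) = (i+1)·(i+2)·[(i+3) − i] = 3·(i+1)·(i+2). The product of 2 consecutive integers is divisible by (2)! = 2, so h(i+1) − h(i) is divisible by 3·2 = 6. By the inductive hypothesis 6 | h(i), hence 6 | h(i+1).
By induction, the statement is established for all t ≥ 1.
Therefore the largest such d is 6.

d = 6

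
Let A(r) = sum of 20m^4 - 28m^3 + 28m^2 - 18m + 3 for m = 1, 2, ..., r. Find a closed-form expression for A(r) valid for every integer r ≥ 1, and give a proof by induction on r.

We claim A(r) = r(4r^4 + 3r^3 + 2r^2 - 2r - 2) for all r ≥ 1.
When r = 1: A(1) = 5, and the closed form gives 5. They agree.
Suppose the result is true for r = m, so A(m) = m(4m^4 + 3m^3 + 2m^2 - 2m - 2).
Then A(m+1) = A(m) + (20m^4 + 52m^3 + 64m^2 + 34m + 5) = (m(4m^4 + 3m^3 + 2m^2 - 2m - 2)) + (20m^4 + 52m^3 + 64m^2 + 34m + 5).
Simplifying, A(m+1) = (m + 1)(4m^4 + 19m^3 + 35m^2 + 27m + 5) = (m+1)(4(m+1)^4 + 3(m+1)^3 + 2(m+1)^2 - 2(m+1) - 2),
which is the closed form with r = m+1.
By the principle of mathematical induction, the result holds for all r ≥ 1.

A(r) = r(4r^4 + 3r^3 + 2r^2 - 2r - 2)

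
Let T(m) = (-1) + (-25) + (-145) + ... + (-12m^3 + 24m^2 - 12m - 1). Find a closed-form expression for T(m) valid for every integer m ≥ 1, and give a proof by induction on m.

T(m) = -m(3m^3 - 2m^2 - 3m + 3)

We claim T(m) = -m(3m^3 - 2m^2 - 3m + 3) for all m ≥ 1.
For the base case m = 1: T(1) = -1, and the closed form gives -1. They agree.
Inductive step: suppose the statement holds for some p ≥ 1, so T(p) = p(-3p^3 + 2p^2 + 3p - 3).
Then T(p+1) = T(p) + (-12p^3 - 12p^2 - 1) = (p(-3p^3 + 2p^2 + 3p - 3)) + (-12p^3 - 12p^2 - 1).
Simplifying, T(p+1) = -(p + 1)(3p^3 + 7p^2 + 2p + 1) = -(p+1)(3(p+1)^3 - 2(p+1)^2 - 3(p+1) + 3),
which is the closed form with m = p+1.
Hence, by induction on m, the claim holds for every m ≥ 1.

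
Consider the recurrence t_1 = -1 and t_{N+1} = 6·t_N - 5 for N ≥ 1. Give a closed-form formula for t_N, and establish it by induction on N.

t_N = -2·6^(N - 1) + 1

Computing the first terms: t_1 = -1, t_2 = -11, t_3 = -71. This suggests t_N = -2·6^(N - 1) + 1.
Base step (N = 1): the formula gives -1 = -1 = t_1.
Inductive step: assume the claim holds for N = r, so t_r = -2·6^(r - 1) + 1.
Then t_{r+1} = 6·t_r - 5 = 6·(-2·6^(r - 1) + 1) - 5 = -2·6^r + 1 = -2·6^((r+1) - 1) + 1,
which is the claimed formula at N = r+1.
Hence, by induction on N, the claim holds for every N ≥ 1.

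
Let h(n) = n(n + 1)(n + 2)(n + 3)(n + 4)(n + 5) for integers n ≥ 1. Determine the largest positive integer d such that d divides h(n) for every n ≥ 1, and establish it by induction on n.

d = 720

Computing the first values: h(1) = 720 and h(2) = 5040; gcd(720, 5040) = 720, so d ≤ 720.
We prove 720 | n(n + 1)(n + 2)(n + 3)(n + 4)(n + 5) for all n ≥ 1 by induction on n.
For the base case n = 1: h(1) = 720 = 720·(1), so 720 | h(1).
Inductive step: assume the claim holds for n = i, i.e. 720 | h(i). Then
h(i+1) − h(i) = (i+1)·(i+2)·(i+3)·(i+4)·(i+5)·(i+6) − i·(i+1)·(i+2)·(i+3)·(i+4)·(i+5) = (i+1)·(i+2)·(i+3)·(i+4)·(i+5)·[(i+6) − i] = 6·(i+1)·(i+2)·(i+3)·(i+4)·(i+5). The product of 5 consecutive integers is divisible by (5)! = 120, so h(i+1) − h(i) is divisible by 6·120 = 720. By the inductive hypothesis 720 | h(i), hence 720 | h(i+1).
Hence, by induction on n, the claim holds for every n ≥ 1.
Therefore the largest such d is 720.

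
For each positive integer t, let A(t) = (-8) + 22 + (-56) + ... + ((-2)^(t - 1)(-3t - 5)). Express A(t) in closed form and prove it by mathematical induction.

We claim A(t) = (-2)^t(t + 2) - 2 for all t ≥ 1.
Base step (t = 1): A(1) = -8, and the closed form gives -8. They agree.
Inductive step: suppose the statement holds for some r ≥ 1, so A(r) = (-2)^r(r + 2) - 2.
Then A(r+1) = A(r) + ((-2)^r(-3r - 8)) = ((-2)^r(r + 2) - 2) + ((-2)^r(-3r - 8)).
Simplifying, A(r+1) = -2(-2)^r·r - 6(-2)^r - 2 = (-2)^(r+1)((r+1) + 2) - 2,
which is the closed form with t = r+1.
By induction, the statement is established for all t ≥ 1.

A(t) = (-2)^t(t + 2) - 2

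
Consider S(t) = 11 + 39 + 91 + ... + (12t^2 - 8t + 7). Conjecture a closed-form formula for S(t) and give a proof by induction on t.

S(t) = t(4t^2 + 2t + 5)

We claim S(t) = t(4t^2 + 2t + 5) for all t ≥ 1.
Base case (t = 1): S(1) = 11, and the closed form gives 11. They agree.
Suppose the result is true for t = p, so S(p) = p(4p^2 + 2p + 5).
Then S(p+1) = S(p) + (12p^2 + 16p + 11) = (p(4p^2 + 2p + 5)) + (12p^2 + 16p + 11).
Simplifying, S(p+1) = (p + 1)(4p^2 + 10p + 11) = (p+1)(4(p+1)^2 + 2(p+1) + 5),
which is the closed form with t = p+1.
This completes the induction.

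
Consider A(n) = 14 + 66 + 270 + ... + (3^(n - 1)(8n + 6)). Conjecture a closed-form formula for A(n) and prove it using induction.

A(n) = 3^n(4n + 1) - 1

We claim A(n) = 3^n(4n + 1) - 1 for all n ≥ 1.
When n = 1: A(1) = 14, and the closed form gives 14. They agree.
Inductive step: suppose the statement holds for some j ≥ 1, so A(j) = 3^j(4j + 1) - 1.
Then A(j+1) = A(j) + (3^j(8j + 14)) = (3^j(4j + 1) - 1) + (3^j(8j + 14)).
Simplifying, A(j+1) = 12·3^j·j + 15·3^j - 1 = 3^(j+1)(4(j+1) + 1) - 1,
which is the closed form with n = j+1.
By the principle of mathematical induction, the result holds for all n ≥ 1.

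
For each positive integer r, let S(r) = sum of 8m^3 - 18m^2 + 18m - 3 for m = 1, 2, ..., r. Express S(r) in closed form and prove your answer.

S(r) = r(2r^3 - 2r^2 + 2r + 3)

We claim S(r) = r(2r^3 - 2r^2 + 2r + 3) for all r ≥ 1.
For the base case r = 1: S(1) = 5, and the closed form gives 5. They agree.
Inductive step: suppose the statement holds for some m ≥ 1, so S(m) = m(2m^3 - 2m^2 + 2m + 3).
Then S(m+1) = S(m) + (8m^3 + 6m^2 + 6m + 5) = (m(2m^3 - 2m^2 + 2m + 3)) + (8m^3 + 6m^2 + 6m + 5).
Simplifying, S(m+1) = (m + 1)(2m^3 + 4m^2 + 4m + 5) = (m+1)(2(m+1)^3 - 2(m+1)^2 + 2(m+1) + 3),
which is the closed form with r = m+1.
This completes the induction.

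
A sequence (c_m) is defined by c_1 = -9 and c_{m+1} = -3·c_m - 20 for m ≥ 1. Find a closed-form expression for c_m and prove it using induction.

Computing the first terms: c_1 = -9, c_2 = 7, c_3 = -41. This suggests c_m = -4(-3)^(m - 1) - 5.
Base case (m = 1): the formula gives -9 = -9 = c_1.
Inductive step: suppose the statement holds for some p ≥ 1, so c_p = -4(-3)^(p - 1) - 5.
Then c_{p+1} = -3·c_p - 20 = -3·(-4(-3)^(p - 1) - 5) - 20 = -4(-3)^p - 5 = -4(-3)^((p+1) - 1) - 5,
which is the claimed formula at m = p+1.
By induction, the statement is established for all m ≥ 1.

c_m = -4(-3)^(m - 1) - 5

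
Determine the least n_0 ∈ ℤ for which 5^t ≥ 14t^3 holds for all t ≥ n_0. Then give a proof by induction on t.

At t = 4: 625 < 896, so the inequality fails and n_0 ≥ 5. We prove 5^t ≥ 14t^3 for all t ≥ 5.
Base case (t = 5): 5^t = 3125 and 14t^3 = 1750, so 3125 ≥ 1750.
Inductive step: assume the claim holds for t = k, so 5^k ≥ 14k^3.
Then 5^(k + 1) = 5·(5^k) ≥ 5·(14k^3).
Also, for k ≥ 5 we have 5·(14k^3) ≥ 14(k+1)^3, since 5 ≥ (1 + 1/k)^3 for all k ≥ 5.
Combining, 5^(k + 1) ≥ 14(k+1)^3.
This completes the induction.
Hence the smallest such n_0 is 5.

n_0 = 5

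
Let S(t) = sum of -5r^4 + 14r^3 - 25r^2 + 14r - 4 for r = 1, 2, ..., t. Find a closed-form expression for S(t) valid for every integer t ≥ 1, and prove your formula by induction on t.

S(t) = -t(t^4 - t^3 + 3t^2 + 2t + 1)

We claim S(t) = -t(t^4 - t^3 + 3t^2 + 2t + 1) for all t ≥ 1.
Base case (t = 1): S(1) = -6, and the closed form gives -6. They agree.
Inductive step: suppose the statement holds for some r ≥ 1, so S(r) = r(-r^4 + r^3 - 3r^2 - 2r - 1).
Then S(r+1) = S(r) + (-5r^4 - 6r^3 - 13r^2 - 14r - 6) = (r(-r^4 + r^3 - 3r^2 - 2r - 1)) + (-5r^4 - 6r^3 - 13r^2 - 14r - 6).
Simplifying, S(r+1) = -(r + 1)(r^4 + 3r^3 + 6r^2 + 9r + 6) = -(r+1)((r+1)^4 - (r+1)^3 + 3(r+1)^2 + 2(r+1) + 1),
which is the closed form with t = r+1.
This completes the induction.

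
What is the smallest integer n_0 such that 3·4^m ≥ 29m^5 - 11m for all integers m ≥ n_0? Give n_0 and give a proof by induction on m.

At m = 9: 786432 < 1712322, so the inequality fails and n_0 ≥ 10. We prove 3·4^m ≥ 29m^5 - 11m for all m ≥ 10.
Base case (m = 10): 3·4^m = 3145728 and 29m^5 - 11m = 2899890, so 3145728 ≥ 2899890.
For the inductive step, assume it holds for an arbitrary p ≥ 10, so 3·4^p ≥ 29p^5 - 11p.
Then 3·4^(p + 1) = 4·(3·4^p) ≥ 4·(29p^5 - 11p).
Also, for p ≥ 10 we have 4·(29p^5 - 11p) ≥ 29(p+1)^5 - 11(p+1), since 4·(29p^5 - 11p) − (29(p+1)^5 - 11(p+1)) = 87p^5 - 145p^4 - 290p^3 - 290p^2 - 178p - 18, which is nonnegative for all p ≥ 10.
Combining, 3·4^(p + 1) ≥ 29(p+1)^5 - 11(p+1).
This completes the induction.
Hence the smallest such n_0 is 10.

n_0 = 10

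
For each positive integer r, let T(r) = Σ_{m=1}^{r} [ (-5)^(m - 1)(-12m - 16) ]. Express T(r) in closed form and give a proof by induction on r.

T(r) = (-5)^r(2r + 3) - 3

We claim T(r) = (-5)^r(2r + 3) - 3 for all r ≥ 1.
Base step (r = 1): T(1) = -28, and the closed form gives -28. They agree.
For the inductive step, assume it holds for an arbitrary m ≥ 1, so T(m) = (-5)^m(2m + 3) - 3.
Then T(m+1) = T(m) + ((-5)^m(-12m - 28)) = ((-5)^m(2m + 3) - 3) + ((-5)^m(-12m - 28)).
Simplifying, T(m+1) = -10(-5)^m·m - 25(-5)^m - 3 = (-5)^(m+1)(2(m+1) + 3) - 3,
which is the closed form with r = m+1.
By the principle of mathematical induction, the result holds for all r ≥ 1.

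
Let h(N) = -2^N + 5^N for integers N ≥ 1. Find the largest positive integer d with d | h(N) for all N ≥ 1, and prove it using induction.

Computing the first values: h(1) = 3 and h(2) = 21; gcd(3, 21) = 3, so d ≤ 3.
We prove 3 | -2^N + 5^N for all N ≥ 1 by induction on N.
Base case (N = 1): h(1) = 3 = 3·(1), so 3 | h(1).
Suppose the result is true for N = m, i.e. 3 | h(m). Then
5^{m+1} − 2^{m+1} = 5·5^m − 2·2^m = 5·(5^m − 2^m) + (3)·2^m. The first term is divisible by 3 by the inductive hypothesis, and the second term (3)·2^m is divisible by 3 since 3 | 3. Hence 3 | h(m+1).
By the principle of mathematical induction, the result holds for all N ≥ 1.
Therefore the largest such d is 3.

d = 3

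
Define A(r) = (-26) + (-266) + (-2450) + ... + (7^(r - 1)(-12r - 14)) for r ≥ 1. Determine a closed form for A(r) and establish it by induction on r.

A(r) = -2·7^r(r + 1) + 2

We claim A(r) = -2·7^r(r + 1) + 2 for all r ≥ 1.
Base step (r = 1): A(1) = -26, and the closed form gives -26. They agree.
Suppose the result is true for r = m, so A(m) = -2·7^m(m + 1) + 2.
Then A(m+1) = A(m) + (7^m(-12m - 26)) = (-2·7^m(m + 1) + 2) + (7^m(-12m - 26)).
Simplifying, A(m+1) = -14·7^m·m - 28·7^m + 2 = -2·7^(m+1)((m+1) + 1) + 2,
which is the closed form with r = m+1.
Hence, by induction on r, the claim holds for every r ≥ 1.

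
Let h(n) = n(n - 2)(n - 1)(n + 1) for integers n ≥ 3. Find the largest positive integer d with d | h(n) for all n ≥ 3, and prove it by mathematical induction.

d = 24

Computing the first values: h(3) = 24 and h(4) = 120; gcd(24, 120) = 24, so d ≤ 24.
We prove 24 | n(n - 2)(n - 1)(n + 1) for all n ≥ 3 by induction on n.
When n = 3: h(3) = 24 = 24·(1), so 24 | h(3).
Suppose the result is true for n = k, i.e. 24 | h(k). Then
h(k+1) − h(k) = (k-1)·k·(k+1)·(k+2) − (k-2)·(k-1)·k·(k+1) = (k-1)·k·(k+1)·[(k+2) − (k-2)] = 4·(k-1)·k·(k+1). The product of 3 consecutive integers is divisible by (3)! = 6, so h(k+1) − h(k) is divisible by 4·6 = 24. By the inductive hypothesis 24 | h(k), hence 24 | h(k+1).
Hence, by induction on n, the claim holds for every n ≥ 3.
Therefore the largest such d is 24.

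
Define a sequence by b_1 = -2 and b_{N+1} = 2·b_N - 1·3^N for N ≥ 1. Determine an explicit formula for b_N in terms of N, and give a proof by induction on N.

Computing the first terms: b_1 = -2, b_2 = -7, b_3 = -23. This suggests b_N = 2^(N - 1) - 3^N.
Base step (N = 1): the formula gives -2 = -2 = b_1.
Suppose the result is true for N = p, so b_p = 2^(p - 1) - 3^p.
Then b_{p+1} = 2·b_p - 1·3^p = 2·(2^(p - 1) - 3^p) - 1·3^p = 2^p - 3^(p + 1) = 2^((p+1) - 1) - 3^(p+1),
which is the claimed formula at N = p+1.
Hence, by induction on N, the claim holds for every N ≥ 1.

b_N = 2^(N - 1) - 3^N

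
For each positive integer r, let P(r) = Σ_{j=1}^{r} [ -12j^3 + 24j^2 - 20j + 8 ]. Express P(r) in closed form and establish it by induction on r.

We claim P(r) = -r(r - 1)(3r^2 + r + 2) for all r ≥ 1.
When r = 1: P(1) = 0, and the closed form gives 0. They agree.
For the inductive step, assume it holds for an arbitrary j ≥ 1, so P(j) = j(-3j^3 + 2j^2 - j + 2).
Then P(j+1) = P(j) + (4j(-3j^2 - 3j - 2)) = (j(-3j^3 + 2j^2 - j + 2)) + (4j(-3j^2 - 3j - 2)).
Simplifying, P(j+1) = -j(j + 1)(3j^2 + 7j + 6) = -(j+1)((j+1) - 1)(3(j+1)^2 + (j+1) + 2),
which is the closed form with r = j+1.
Hence, by induction on r, the claim holds for every r ≥ 1.

P(r) = -r(r - 1)(3r^2 + r + 2)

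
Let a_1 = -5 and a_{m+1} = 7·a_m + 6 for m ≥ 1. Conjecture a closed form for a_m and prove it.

Computing the first terms: a_1 = -5, a_2 = -29, a_3 = -197. This suggests a_m = -4·7^(m - 1) - 1.
When m = 1: the formula gives -5 = -5 = a_1.
Inductive step: suppose the statement holds for some i ≥ 1, so a_i = -4·7^(i - 1) - 1.
Then a_{i+1} = 7·a_i + 6 = 7·(-4·7^(i - 1) - 1) + 6 = -4·7^i - 1 = -4·7^((i+1) - 1) - 1,
which is the claimed formula at m = i+1.
Hence, by induction on m, the claim holds for every m ≥ 1.

a_m = -4·7^(m - 1) - 1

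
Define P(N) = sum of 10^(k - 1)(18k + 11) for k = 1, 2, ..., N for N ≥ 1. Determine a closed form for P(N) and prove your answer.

We claim P(N) = 10^N(2N + 1) - 1 for all N ≥ 1.
For the base case N = 1: P(1) = 29, and the closed form gives 29. They agree.
For the inductive step, assume it holds for an arbitrary k ≥ 1, so P(k) = 10^k(2k + 1) - 1.
Then P(k+1) = P(k) + (10^k(18k + 29)) = (10^k(2k + 1) - 1) + (10^k(18k + 29)).
Simplifying, P(k+1) = 20·10^k·k + 30·10^k - 1 = 10^(k+1)(2(k+1) + 1) - 1,
which is the closed form with N = k+1.
This completes the induction.

P(N) = 10^N(2N + 1) - 1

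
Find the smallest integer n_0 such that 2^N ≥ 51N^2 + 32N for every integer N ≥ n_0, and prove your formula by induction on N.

n_0 = 14

At N = 13: 8192 < 9035, so the inequality fails and n_0 ≥ 14. We prove 2^N ≥ 51N^2 + 32N for all N ≥ 14.
Base step (N = 14): 2^N = 16384 and 51N^2 + 32N = 10444, so 16384 ≥ 10444.
Inductive step: suppose the statement holds for some r ≥ 14, so 2^r ≥ 51r^2 + 32r.
Then 2^(r + 1) = 2·(2^r) ≥ 2·(51r^2 + 32r).
Also, for r ≥ 14 we have 2·(51r^2 + 32r) ≥ 51(r+1)^2 + 32(r+1), since 2·(51r^2 + 32r) − (51(r+1)^2 + 32(r+1)) = 51r^2 - 70r - 83, which is nonnegative for all r ≥ 14.
Combining, 2^(r + 1) ≥ 51(r+1)^2 + 32(r+1).
Hence, by induction on N, the claim holds for every N ≥ 14.
Hence the smallest such n_0 is 14.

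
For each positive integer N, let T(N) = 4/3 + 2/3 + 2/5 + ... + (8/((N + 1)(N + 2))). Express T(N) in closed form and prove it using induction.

T(N) = 4N/(N + 2)

We claim T(N) = 4N/(N + 2) for all N ≥ 1.
Base step (N = 1): T(1) = 4/3, and the closed form gives 4/3. They agree.
Suppose the result is true for N = r, so T(r) = 4r/(r + 2).
Then T(r+1) = T(r) + (8/((r + 2)(r + 3))) = (4r/(r + 2)) + (8/((r + 2)(r + 3))).
Simplifying, T(r+1) = 4(r + 1)/(r + 3) = 4(r+1)/((r+1) + 2),
which is the closed form with N = r+1.
By the principle of mathematical induction, the result holds for all N ≥ 1.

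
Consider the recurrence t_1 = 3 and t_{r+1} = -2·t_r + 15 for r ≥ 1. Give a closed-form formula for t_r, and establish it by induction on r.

Computing the first terms: t_1 = 3, t_2 = 9, t_3 = -3. This suggests t_r = (-2)^r + 5.
Base step (r = 1): the formula gives 3 = 3 = t_1.
Suppose the result is true for r = p, so t_p = (-2)^p + 5.
Then t_{p+1} = -2·t_p + 15 = -2·((-2)^p + 5) + 15 = (-2)^(p + 1) + 5,
which is the claimed formula at r = p+1.
Hence, by induction on r, the claim holds for every r ≥ 1.

t_r = (-2)^r + 5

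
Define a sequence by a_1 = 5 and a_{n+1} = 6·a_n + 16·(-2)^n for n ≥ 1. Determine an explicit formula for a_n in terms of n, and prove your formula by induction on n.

Computing the first terms: a_1 = 5, a_2 = -2, a_3 = 52. This suggests a_n = (-2)^(n + 1) + 6^(n - 1).
Base case (n = 1): the formula gives 5 = 5 = a_1.
Suppose the result is true for n = r, so a_r = (-2)^(r + 1) + 6^(r - 1).
Then a_{r+1} = 6·a_r + 16·(-2)^r = 6·((-2)^(r + 1) + 6^(r - 1)) + 16·(-2)^r = (-2)^(r + 2) + 6^r = (-2)^((r+1) + 1) + 6^((r+1) - 1),
which is the claimed formula at n = r+1.
By the principle of mathematical induction, the result holds for all n ≥ 1.

a_n = (-2)^(n + 1) + 6^(n - 1)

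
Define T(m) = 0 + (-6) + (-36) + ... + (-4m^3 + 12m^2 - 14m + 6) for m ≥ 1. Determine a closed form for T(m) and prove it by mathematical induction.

We claim T(m) = -m(m - 1)(m^2 - m + 1) for all m ≥ 1.
For the base case m = 1: T(1) = 0, and the closed form gives 0. They agree.
For the inductive step, assume it holds for an arbitrary j ≥ 1, so T(j) = j(-j^3 + 2j^2 - 2j + 1).
Then T(j+1) = T(j) + (-4j^3 - 2j) = (j(-j^3 + 2j^2 - 2j + 1)) + (-4j^3 - 2j).
Simplifying, T(j+1) = -j(j + 1)(j^2 + j + 1) = -(j+1)((j+1) - 1)((j+1)^2 - (j+1) + 1),
which is the closed form with m = j+1.
By the principle of mathematical induction, the result holds for all m ≥ 1.

T(m) = -m(m - 1)(m^2 - m + 1)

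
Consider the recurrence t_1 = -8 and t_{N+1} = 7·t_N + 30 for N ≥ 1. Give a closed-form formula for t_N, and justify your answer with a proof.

t_N = -3·7^(N - 1) - 5

Computing the first terms: t_1 = -8, t_2 = -26, t_3 = -152. This suggests t_N = -3·7^(N - 1) - 5.
Base step (N = 1): the formula gives -8 = -8 = t_1.
Suppose the result is true for N = m, so t_m = -3·7^(m - 1) - 5.
Then t_{m+1} = 7·t_m + 30 = 7·(-3·7^(m - 1) - 5) + 30 = -3·7^m - 5 = -3·7^((m+1) - 1) - 5,
which is the claimed formula at N = m+1.
By induction, the statement is established for all N ≥ 1.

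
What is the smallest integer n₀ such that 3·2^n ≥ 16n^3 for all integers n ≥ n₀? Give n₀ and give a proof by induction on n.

At n = 13: 24576 < 35152, so the inequality fails and n₀ ≥ 14. We prove 3·2^n ≥ 16n^3 for all n ≥ 14.
Base step (n = 14): 3·2^n = 49152 and 16n^3 = 43904, so 49152 ≥ 43904.
Inductive step: assume the claim holds for n = j, so 3·2^j ≥ 16j^3.
Then 3·2^(j + 1) = 2·(3·2^j) ≥ 2·(16j^3).
Also, for j ≥ 14 we have 2·(16j^3) ≥ 16(j+1)^3, since 2 ≥ (1 + 1/j)^3 for all j ≥ 14.
Combining, 3·2^(j + 1) ≥ 16(j+1)^3.
By induction, the statement is established for all n ≥ 14.
Hence the smallest such n₀ is 14.

n₀ = 14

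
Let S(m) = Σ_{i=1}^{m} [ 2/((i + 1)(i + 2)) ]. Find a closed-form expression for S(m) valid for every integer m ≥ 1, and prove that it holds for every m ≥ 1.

We claim S(m) = m/(m + 2) for all m ≥ 1.
Base case (m = 1): S(1) = 1/3, and the closed form gives 1/3. They agree.
Suppose the result is true for m = i, so S(i) = i/(i + 2).
Then S(i+1) = S(i) + (2/((i + 2)(i + 3))) = (i/(i + 2)) + (2/((i + 2)(i + 3))).
Simplifying, S(i+1) = (i + 1)/(i + 3) = (i+1)/((i+1) + 2),
which is the closed form with m = i+1.
This completes the induction.

S(m) = m/(m + 2)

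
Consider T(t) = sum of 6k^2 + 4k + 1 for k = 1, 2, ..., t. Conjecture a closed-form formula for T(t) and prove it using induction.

We claim T(t) = t(2t^2 + 5t + 4) for all t ≥ 1.
For the base case t = 1: T(1) = 11, and the closed form gives 11. They agree.
For the inductive step, assume it holds for an arbitrary k ≥ 1, so T(k) = k(2k^2 + 5k + 4).
Then T(k+1) = T(k) + (6k^2 + 16k + 11) = (k(2k^2 + 5k + 4)) + (6k^2 + 16k + 11).
Simplifying, T(k+1) = (k + 1)(2k^2 + 9k + 11) = (k+1)(2(k+1)^2 + 5(k+1) + 4),
which is the closed form with t = k+1.
Hence, by induction on t, the claim holds for every t ≥ 1.

T(t) = t(2t^2 + 5t + 4)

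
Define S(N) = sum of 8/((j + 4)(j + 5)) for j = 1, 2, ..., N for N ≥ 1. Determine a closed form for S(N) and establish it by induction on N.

S(N) = 8N/(5(N + 5))

We claim S(N) = 8N/(5(N + 5)) for all N ≥ 1.
When N = 1: S(1) = 4/15, and the closed form gives 4/15. They agree.
Inductive step: assume the claim holds for N = j, so S(j) = 8j/(5(j + 5)).
Then S(j+1) = S(j) + (8/((j + 5)(j + 6))) = (8j/(5(j + 5))) + (8/((j + 5)(j + 6))).
Simplifying, S(j+1) = 8(j + 1)/(5(j + 6)) = 8(j+1)/(5((j+1) + 5)),
which is the closed form with N = j+1.
This completes the induction.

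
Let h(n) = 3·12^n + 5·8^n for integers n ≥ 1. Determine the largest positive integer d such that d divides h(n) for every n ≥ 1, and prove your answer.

Computing the first values: h(1) = 76 and h(2) = 752; gcd(76, 752) = 4, so d ≤ 4.
We prove 4 | 3·12^n + 5·8^n for all n ≥ 1 by induction on n.
Base case (n = 1): h(1) = 76 = 4·(19), so 4 | h(1).
Inductive step: suppose the statement holds for some r ≥ 1, i.e. 4 | h(r). Then
h(r+1) − 12·h(r) = (3·12^(r+1) + 5·8^(r+1)) − 12·(3·12^r + 5·8^r) = (5)·8^r·(8 − 12) = (-20)·8^r. Since 4 | h(r) by the inductive hypothesis, 4 | 12·h(r); and 4 | -20 since -20 = 4·-5. Therefore 4 | h(r+1).
By the principle of mathematical induction, the result holds for all n ≥ 1.
Therefore the largest such d is 4.

d = 4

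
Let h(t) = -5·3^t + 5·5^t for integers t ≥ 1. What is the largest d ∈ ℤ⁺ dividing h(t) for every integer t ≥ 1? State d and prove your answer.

d = 10

Computing the first values: h(1) = 10 and h(2) = 80; gcd(10, 80) = 10, so d ≤ 10.
We prove 10 | -5·3^t + 5·5^t for all t ≥ 1 by induction on t.
When t = 1: h(1) = 10 = 10·(1), so 10 | h(1).
For the inductive step, assume it holds for an arbitrary i ≥ 1, i.e. 10 | h(i). Then
h(i+1) − 5·h(i) = (-5·3^(i+1) + 5·5^(i+1)) − 5·(-5·3^i + 5·5^i) = (-5)·3^i·(3 − 5) = (10)·3^i. Since 10 | h(i) by the inductive hypothesis, 10 | 5·h(i); and 10 | 10 since 10 = 10·1. Therefore 10 | h(i+1).
By the principle of mathematical induction, the result holds for all t ≥ 1.
Therefore the largest such d is 10.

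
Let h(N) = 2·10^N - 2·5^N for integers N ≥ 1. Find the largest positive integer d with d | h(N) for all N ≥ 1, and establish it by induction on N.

d = 10

Computing the first values: h(1) = 10 and h(2) = 150; gcd(10, 150) = 10, so d ≤ 10.
We prove 10 | 2·10^N - 2·5^N for all N ≥ 1 by induction on N.
For the base case N = 1: h(1) = 10 = 10·(1), so 10 | h(1).
Suppose the result is true for N = k, i.e. 10 | h(k). Then
h(k+1) − 10·h(k) = (2·10^(k+1) - 2·5^(k+1)) − 10·(2·10^k - 2·5^k) = (-2)·5^k·(5 − 10) = (10)·5^k. Since 10 | h(k) by the inductive hypothesis, 10 | 10·h(k); and 10 | 10 since 10 = 10·1. Therefore 10 | h(k+1).
By the principle of mathematical induction, the result holds for all N ≥ 1.
Therefore the largest such d is 10.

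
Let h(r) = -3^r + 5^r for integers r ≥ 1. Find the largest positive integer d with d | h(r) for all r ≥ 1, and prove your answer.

d = 2

Computing the first values: h(1) = 2 and h(2) = 16; gcd(2, 16) = 2, so d ≤ 2.
We prove 2 | -3^r + 5^r for all r ≥ 1 by induction on r.
Base step (r = 1): h(1) = 2 = 2·(1), so 2 | h(1).
Inductive step: suppose the statement holds for some p ≥ 1, i.e. 2 | h(p). Then
5^{p+1} − 3^{p+1} = 5·5^p − 3·3^p = 5·(5^p − 3^p) + (2)·3^p. The first term is divisible by 2 by the inductive hypothesis, and the second term (2)·3^p is divisible by 2 since 2 | 2. Hence 2 | h(p+1).
By the principle of mathematical induction, the result holds for all r ≥ 1.
Therefore the largest such d is 2.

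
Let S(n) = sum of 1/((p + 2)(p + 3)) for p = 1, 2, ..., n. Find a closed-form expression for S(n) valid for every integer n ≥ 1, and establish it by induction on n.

We claim S(n) = n/(3(n + 3)) for all n ≥ 1.
For the base case n = 1: S(1) = 1/12, and the closed form gives 1/12. They agree.
Suppose the result is true for n = p, so S(p) = p/(3(p + 3)).
Then S(p+1) = S(p) + (1/((p + 3)(p + 4))) = (p/(3(p + 3))) + (1/((p + 3)(p + 4))).
Simplifying, S(p+1) = (p + 1)/(3(p + 4)) = (p+1)/(3((p+1) + 3)),
which is the closed form with n = p+1.
This completes the induction.

S(n) = n/(3(n + 3))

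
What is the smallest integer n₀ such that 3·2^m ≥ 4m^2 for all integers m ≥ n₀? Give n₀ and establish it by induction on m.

n₀ = 6

At m = 5: 96 < 100, so the inequality fails and n₀ ≥ 6. We prove 3·2^m ≥ 4m^2 for all m ≥ 6.
For the base case m = 6: 3·2^m = 192 and 4m^2 = 144, so 192 ≥ 144.
Inductive step: suppose the statement holds for some i ≥ 6, so 3·2^i ≥ 4i^2.
Then 3·2^(i + 1) = 2·(3·2^i) ≥ 2·(4i^2).
Also, for i ≥ 6 we have 2·(4i^2) ≥ 4(i+1)^2, since 2 ≥ (1 + 1/i)^2 for all i ≥ 6.
Combining, 3·2^(i + 1) ≥ 4(i+1)^2.
Hence, by induction on m, the claim holds for every m ≥ 6.
Hence the smallest such n₀ is 6.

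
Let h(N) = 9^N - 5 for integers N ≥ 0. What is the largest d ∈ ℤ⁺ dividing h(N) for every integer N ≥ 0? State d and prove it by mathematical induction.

d = 4

Computing the first values: h(0) = -4 and h(1) = 4; gcd(-4, 4) = 4, so d ≤ 4.
We prove 4 | 9^N - 5 for all N ≥ 0 by induction on N.
Base step (N = 0): h(0) = -4 = 4·(-1), so 4 | h(0).
Suppose the result is true for N = p, i.e. 4 | h(p). Then
h(p+1) = 9^(p+1) - 5 = 9·(9^p - 5) + 40 = 9·h(p) + 40. The first term is divisible by 4 by the inductive hypothesis, and 40 is divisible by 4. Hence 4 | h(p+1).
By the principle of mathematical induction, the result holds for all N ≥ 0.
Therefore the largest such d is 4.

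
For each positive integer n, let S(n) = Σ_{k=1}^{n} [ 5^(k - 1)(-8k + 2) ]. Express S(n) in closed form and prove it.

S(n) = 5^n(-2n + 1) - 1

We claim S(n) = 5^n(-2n + 1) - 1 for all n ≥ 1.
For the base case n = 1: S(1) = -6, and the closed form gives -6. They agree.
Inductive step: assume the claim holds for n = k, so S(k) = 5^k(-2k + 1) - 1.
Then S(k+1) = S(k) + (5^k(-8k - 6)) = (5^k(-2k + 1) - 1) + (5^k(-8k - 6)).
Simplifying, S(k+1) = -10·5^k·k - 5·5^k - 1 = 5^(k+1)(-2(k+1) + 1) - 1,
which is the closed form with n = k+1.
By the principle of mathematical induction, the result holds for all n ≥ 1.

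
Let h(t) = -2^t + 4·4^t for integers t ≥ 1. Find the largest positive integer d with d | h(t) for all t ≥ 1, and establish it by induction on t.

Computing the first values: h(1) = 14 and h(2) = 60; gcd(14, 60) = 2, so d ≤ 2.
We prove 2 | -2^t + 4·4^t for all t ≥ 1 by induction on t.
Base case (t = 1): h(1) = 14 = 2·(7), so 2 | h(1).
Suppose the result is true for t = i, i.e. 2 | h(i). Then
h(i+1) − 4·h(i) = (-2^(i+1) + 4·4^(i+1)) − 4·(-2^i + 4·4^i) = (-1)·2^i·(2 − 4) = (2)·2^i. Since 2 | h(i) by the inductive hypothesis, 2 | 4·h(i); and 2 | 2 since 2 = 2·1. Therefore 2 | h(i+1).
This completes the induction.
Therefore the largest such d is 2.

d = 2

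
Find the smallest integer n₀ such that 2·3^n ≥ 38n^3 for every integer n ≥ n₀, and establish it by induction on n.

n₀ = 9

At n = 8: 13122 < 19456, so the inequality fails and n₀ ≥ 9. We prove 2·3^n ≥ 38n^3 for all n ≥ 9.
For the base case n = 9: 2·3^n = 39366 and 38n^3 = 27702, so 39366 ≥ 27702.
Suppose the result is true for n = j, so 2·3^j ≥ 38j^3.
Then 2·3^(j + 1) = 3·(2·3^j) ≥ 3·(38j^3).
Also, for j ≥ 9 we have 3·(38j^3) ≥ 38(j+1)^3, since 3 ≥ (1 + 1/j)^3 for all j ≥ 9.
Combining, 2·3^(j + 1) ≥ 38(j+1)^3.
By induction, the statement is established for all n ≥ 9.
Hence the smallest such n₀ is 9.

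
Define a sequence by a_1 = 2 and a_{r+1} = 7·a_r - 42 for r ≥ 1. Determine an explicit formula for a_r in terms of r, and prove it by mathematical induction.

a_r = -5·7^(r - 1) + 7

Computing the first terms: a_1 = 2, a_2 = -28, a_3 = -238. This suggests a_r = -5·7^(r - 1) + 7.
For the base case r = 1: the formula gives 2 = 2 = a_1.
For the inductive step, assume it holds for an arbitrary p ≥ 1, so a_p = -5·7^(p - 1) + 7.
Then a_{p+1} = 7·a_p - 42 = 7·(-5·7^(p - 1) + 7) - 42 = -5·7^p + 7 = -5·7^((p+1) - 1) + 7,
which is the claimed formula at r = p+1.
This completes the induction.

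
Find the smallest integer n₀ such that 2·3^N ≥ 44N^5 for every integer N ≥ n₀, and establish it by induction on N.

n₀ = 16

At N = 15: 28697814 < 33412500, so the inequality fails and n₀ ≥ 16. We prove 2·3^N ≥ 44N^5 for all N ≥ 16.
Base step (N = 16): 2·3^N = 86093442 and 44N^5 = 46137344, so 86093442 ≥ 46137344.
For the inductive step, assume it holds for an arbitrary p ≥ 16, so 2·3^p ≥ 44p^5.
Then 2·3^(p + 1) = 3·(2·3^p) ≥ 3·(44p^5).
Also, for p ≥ 16 we have 3·(44p^5) ≥ 44(p+1)^5, since 3 ≥ (1 + 1/p)^5 for all p ≥ 16.
Combining, 2·3^(p + 1) ≥ 44(p+1)^5.
This completes the induction.
Hence the smallest such n₀ is 16.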